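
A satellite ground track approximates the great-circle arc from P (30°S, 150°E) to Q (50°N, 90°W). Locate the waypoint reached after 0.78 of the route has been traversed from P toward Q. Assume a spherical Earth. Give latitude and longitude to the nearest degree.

Write both endpoints as unit vectors p₁, p₂ with components (cos φ cos λ, cos φ sin λ, sin φ).
The central angle between the endpoints is δ = arccos(p₁·p₂) ≈ 2.293 rad (131.4°).
Interpolate at f = 0.78 with slerp weights a = sin((1−f)δ)/sin δ ≈ 0.644, b = sin(fδ)/sin δ ≈ 1.302.
p = a·p₁ + b·p₂ ≈ (-0.483, -0.558, 0.675); φ = arcsin(p_z) ≈ 42.44°, λ = atan2(p_y, p_x) ≈ -130.92°.

≈ (42°N, 131°W)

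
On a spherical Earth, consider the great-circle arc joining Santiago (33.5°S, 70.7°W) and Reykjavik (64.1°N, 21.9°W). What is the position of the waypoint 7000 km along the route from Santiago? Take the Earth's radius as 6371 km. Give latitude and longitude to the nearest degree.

From cos δ = sin φ₁ sin φ₂ + cos φ₁ cos φ₂ cos Δλ, the central angle is δ ≈ 1.830 rad (104.9°). The total great-circle distance is δ·R ≈ 1.830 × 6371 ≈ 11661 km, so the target fraction is f = 7000/11661 ≈ 0.600.
Interpolate at f ≈ 0.600 with slerp weights a = sin((1−f)δ)/sin δ ≈ 0.691, b = sin(fδ)/sin δ ≈ 0.921.
p = a·p₁ + b·p₂ ≈ (0.564, -0.694, 0.447); φ = arcsin(p_z) ≈ 26.58°, λ = atan2(p_y, p_x) ≈ -50.91°.

≈ 27°N, 51°W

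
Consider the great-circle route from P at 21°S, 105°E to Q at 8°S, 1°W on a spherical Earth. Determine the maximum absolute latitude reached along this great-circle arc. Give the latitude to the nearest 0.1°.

≈ 24.8°S

The great circle lies in the plane with unit normal n̂ = (p₁ × p₂)/|p₁ × p₂|.
Here n̂_z ≈ -0.908; the vertex latitude is φ_max = arccos|n̂_z| ≈ 24.8°.
Check via Clairaut: cos φ_max = |cos φ₁| · sin C = cos(21.0°)·sin(103.5°) ≈ 0.908, again giving ≈ 24.8°.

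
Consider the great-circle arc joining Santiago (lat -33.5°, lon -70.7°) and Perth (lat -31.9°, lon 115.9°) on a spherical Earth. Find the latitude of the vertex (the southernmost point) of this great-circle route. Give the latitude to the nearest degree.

≈ -85°

The great circle lies in the plane with unit normal n̂ = (p₁ × p₂)/|p₁ × p₂|.
Here n̂_z ≈ -0.089; the vertex latitude is φ_max = arccos|n̂_z| ≈ 84.9°.
Check via Clairaut: cos φ_max = |cos φ₁| · sin C = cos(33.5°)·sin(173.9°) ≈ 0.089, again giving ≈ 84.9°.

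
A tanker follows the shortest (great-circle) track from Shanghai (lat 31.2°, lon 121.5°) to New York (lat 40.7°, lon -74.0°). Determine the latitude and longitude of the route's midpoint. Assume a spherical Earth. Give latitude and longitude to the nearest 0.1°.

≈ lat 78.5°, lon 179.9°

Convert each endpoint to a unit vector on the sphere (x = cos φ cos λ, y = cos φ sin λ, z = sin φ).
The central angle between the endpoints is δ = arccos(p₁·p₂) ≈ 1.862 rad (106.7°).
Interpolate at f = 1/2 with slerp weights a = sin((1−f)δ)/sin δ ≈ 0.837, b = sin(fδ)/sin δ ≈ 0.837.
p = a·p₁ + b·p₂ ≈ (-0.199, 0.000, 0.980); φ = arcsin(p_z) ≈ 78.51°, λ = atan2(p_y, p_x) ≈ 179.87°.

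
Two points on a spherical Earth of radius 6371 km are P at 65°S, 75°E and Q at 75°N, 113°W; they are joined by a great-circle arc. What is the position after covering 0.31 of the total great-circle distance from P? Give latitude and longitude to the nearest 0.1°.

≈ 12.8°S, 84.4°E

Convert each endpoint to a unit vector on the sphere (x = cos φ cos λ, y = cos φ sin λ, z = sin φ).
The central angle between the endpoints is δ = arccos(p₁·p₂) ≈ 2.961 rad (169.7°).
Interpolate at f = 0.31 with slerp weights a = sin((1−f)δ)/sin δ ≈ 4.959, b = sin(fδ)/sin δ ≈ 4.423.
p = a·p₁ + b·p₂ ≈ (0.095, 0.970, -0.222); φ = arcsin(p_z) ≈ -12.81°, λ = atan2(p_y, p_x) ≈ 84.40°.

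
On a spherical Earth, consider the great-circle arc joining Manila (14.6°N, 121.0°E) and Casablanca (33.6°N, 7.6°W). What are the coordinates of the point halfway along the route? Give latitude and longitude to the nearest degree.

Write both endpoints as unit vectors p₁, p₂ with components (cos φ cos λ, cos φ sin λ, sin φ).
The central angle between the endpoints is δ = arccos(p₁·p₂) ≈ 1.943 rad (111.3°).
Interpolate at f = 1/2 with slerp weights a = sin((1−f)δ)/sin δ ≈ 0.886, b = sin(fδ)/sin δ ≈ 0.886.
p = a·p₁ + b·p₂ ≈ (0.290, 0.637, 0.714); φ = arcsin(p_z) ≈ 45.55°, λ = atan2(p_y, p_x) ≈ 65.54°.

≈ 46°N, 66°E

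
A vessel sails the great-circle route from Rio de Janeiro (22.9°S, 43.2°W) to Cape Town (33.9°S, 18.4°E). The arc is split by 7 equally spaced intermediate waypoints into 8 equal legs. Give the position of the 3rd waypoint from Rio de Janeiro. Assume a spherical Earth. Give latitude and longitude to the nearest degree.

≈ 30°S, 22°W

Write both endpoints as unit vectors p₁, p₂ with components (cos φ cos λ, cos φ sin λ, sin φ).
The central angle between the endpoints is δ = arccos(p₁·p₂) ≈ 0.951 rad (54.5°).
Interpolate at f = 3/8 with slerp weights a = sin((1−f)δ)/sin δ ≈ 0.688, b = sin(fδ)/sin δ ≈ 0.429.
p = a·p₁ + b·p₂ ≈ (0.800, -0.321, -0.507); φ = arcsin(p_z) ≈ -30.46°, λ = atan2(p_y, p_x) ≈ -21.90°.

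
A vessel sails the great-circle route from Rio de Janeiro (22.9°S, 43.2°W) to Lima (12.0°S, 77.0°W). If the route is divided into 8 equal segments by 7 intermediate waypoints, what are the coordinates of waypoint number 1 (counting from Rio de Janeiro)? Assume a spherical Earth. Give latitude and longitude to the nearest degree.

≈ 22°S, 48°W

Convert each endpoint to a unit vector on the sphere (x = cos φ cos λ, y = cos φ sin λ, z = sin φ).
The central angle between the endpoints is δ = arccos(p₁·p₂) ≈ 0.592 rad (33.9°).
Interpolate at f = 1/8 with slerp weights a = sin((1−f)δ)/sin δ ≈ 0.887, b = sin(fδ)/sin δ ≈ 0.132.
p = a·p₁ + b·p₂ ≈ (0.625, -0.686, -0.373); φ = arcsin(p_z) ≈ -21.89°, λ = atan2(p_y, p_x) ≈ -47.66°.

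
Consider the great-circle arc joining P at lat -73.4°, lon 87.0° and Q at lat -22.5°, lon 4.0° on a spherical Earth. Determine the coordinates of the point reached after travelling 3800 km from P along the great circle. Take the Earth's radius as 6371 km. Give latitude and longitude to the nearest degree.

≈ lat -52°, lon 20°

The haversine formula gives a central angle δ ≈ 1.160 rad (66.5°) between the endpoints. The total great-circle distance is δ·R ≈ 1.160 × 6371 ≈ 7393 km, so the target fraction is f = 3800/7393 ≈ 0.514.
Interpolate at f ≈ 0.514 with slerp weights a = sin((1−f)δ)/sin δ ≈ 0.583, b = sin(fδ)/sin δ ≈ 0.613.
p = a·p₁ + b·p₂ ≈ (0.573, 0.206, -0.793); φ = arcsin(p_z) ≈ -52.48°, λ = atan2(p_y, p_x) ≈ 19.75°.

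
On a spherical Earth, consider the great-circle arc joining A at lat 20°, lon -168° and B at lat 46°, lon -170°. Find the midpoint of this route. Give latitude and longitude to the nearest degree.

Write both endpoints as unit vectors p₁, p₂ with components (cos φ cos λ, cos φ sin λ, sin φ).
The central angle between the endpoints is δ = arccos(p₁·p₂) ≈ 0.455 rad (26.1°).
Interpolate at f = 1/2 with slerp weights a = sin((1−f)δ)/sin δ ≈ 0.513, b = sin(fδ)/sin δ ≈ 0.513.
p = a·p₁ + b·p₂ ≈ (-0.823, -0.162, 0.545); φ = arcsin(p_z) ≈ 33.00°, λ = atan2(p_y, p_x) ≈ -168.85°.

≈ lat 33°, lon -169°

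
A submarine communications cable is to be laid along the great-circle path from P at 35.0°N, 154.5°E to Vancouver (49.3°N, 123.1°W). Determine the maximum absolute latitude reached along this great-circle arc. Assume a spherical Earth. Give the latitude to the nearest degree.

≈ 52°N

The great circle lies in the plane with unit normal n̂ = (p₁ × p₂)/|p₁ × p₂|.
Here n̂_z ≈ +0.614; the vertex latitude is φ_max = arccos|n̂_z| ≈ 52.1°.
Check via Clairaut: cos φ_max = |cos φ₁| · sin C = cos(35.0°)·sin(48.5°) ≈ 0.614, again giving ≈ 52.1°.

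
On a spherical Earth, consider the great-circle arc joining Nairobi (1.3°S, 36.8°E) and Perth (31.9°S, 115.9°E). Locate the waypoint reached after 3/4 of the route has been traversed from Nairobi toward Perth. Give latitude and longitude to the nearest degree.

The haversine formula gives a central angle δ ≈ 1.397 rad (80.1°) between the endpoints.
Interpolate at f = 3/4 with slerp weights a = sin((1−f)δ)/sin δ ≈ 0.348, b = sin(fδ)/sin δ ≈ 0.880.
p = a·p₁ + b·p₂ ≈ (-0.048, 0.880, -0.473); φ = arcsin(p_z) ≈ -28.21°, λ = atan2(p_y, p_x) ≈ 93.12°.

≈ 28°S, 93°E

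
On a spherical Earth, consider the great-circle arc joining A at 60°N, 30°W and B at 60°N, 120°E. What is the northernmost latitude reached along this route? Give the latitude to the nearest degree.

The great circle lies in the plane with unit normal n̂ = (p₁ × p₂)/|p₁ × p₂|.
Here n̂_z ≈ +0.148; the vertex latitude is φ_max = arccos|n̂_z| ≈ 81.5°.
Check via Clairaut: cos φ_max = |cos φ₁| · sin C = cos(60.0°)·sin(17.2°) ≈ 0.148, again giving ≈ 81.5°.

≈ 82°N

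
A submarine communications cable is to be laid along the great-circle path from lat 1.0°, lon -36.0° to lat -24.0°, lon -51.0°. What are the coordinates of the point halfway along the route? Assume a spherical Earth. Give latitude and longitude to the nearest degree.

≈ lat -12°, lon -43°

Convert each endpoint to a unit vector on the sphere (x = cos φ cos λ, y = cos φ sin λ, z = sin φ).
The central angle between the endpoints is δ = arccos(p₁·p₂) ≈ 0.505 rad (28.9°).
Interpolate at f = 1/2 with slerp weights a = sin((1−f)δ)/sin δ ≈ 0.516, b = sin(fδ)/sin δ ≈ 0.516.
p = a·p₁ + b·p₂ ≈ (0.715, -0.670, -0.201); φ = arcsin(p_z) ≈ -11.60°, λ = atan2(p_y, p_x) ≈ -43.16°.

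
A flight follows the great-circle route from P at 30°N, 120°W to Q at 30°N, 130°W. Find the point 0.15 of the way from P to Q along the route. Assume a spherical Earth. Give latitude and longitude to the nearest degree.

≈ 30°N, 121°W

Convert each endpoint to a unit vector on the sphere (x = cos φ cos λ, y = cos φ sin λ, z = sin φ).
The central angle between the endpoints is δ = arccos(p₁·p₂) ≈ 0.151 rad (8.7°).
Interpolate at f = 0.15 with slerp weights a = sin((1−f)δ)/sin δ ≈ 0.851, b = sin(fδ)/sin δ ≈ 0.151.
p = a·p₁ + b·p₂ ≈ (-0.452, -0.738, 0.501); φ = arcsin(p_z) ≈ 30.05°, λ = atan2(p_y, p_x) ≈ -121.50°.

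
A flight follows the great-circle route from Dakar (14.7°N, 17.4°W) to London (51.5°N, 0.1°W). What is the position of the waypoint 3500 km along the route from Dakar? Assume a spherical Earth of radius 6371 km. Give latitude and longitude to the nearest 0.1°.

≈ (44.4°N, 5.1°W)

From cos δ = sin φ₁ sin φ₂ + cos φ₁ cos φ₂ cos Δλ, the central angle is δ ≈ 0.686 rad (39.3°). The total great-circle distance is δ·R ≈ 0.686 × 6371 ≈ 4373 km, so the target fraction is f = 3500/4373 ≈ 0.800.
Interpolate at f ≈ 0.800 with slerp weights a = sin((1−f)δ)/sin δ ≈ 0.216, b = sin(fδ)/sin δ ≈ 0.824.
p = a·p₁ + b·p₂ ≈ (0.712, -0.063, 0.699); φ = arcsin(p_z) ≈ 44.38°, λ = atan2(p_y, p_x) ≈ -5.08°.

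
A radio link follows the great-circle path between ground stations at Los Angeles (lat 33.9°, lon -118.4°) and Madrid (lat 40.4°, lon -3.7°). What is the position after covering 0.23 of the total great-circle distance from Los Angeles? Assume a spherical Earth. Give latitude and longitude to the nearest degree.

The haversine formula gives a central angle δ ≈ 1.473 rad (84.4°) between the endpoints.
Interpolate at f = 0.23 with slerp weights a = sin((1−f)δ)/sin δ ≈ 0.911, b = sin(fδ)/sin δ ≈ 0.334.
p = a·p₁ + b·p₂ ≈ (-0.106, -0.681, 0.724); φ = arcsin(p_z) ≈ 46.42°, λ = atan2(p_y, p_x) ≈ -98.82°.

≈ lat 46°, lon -99°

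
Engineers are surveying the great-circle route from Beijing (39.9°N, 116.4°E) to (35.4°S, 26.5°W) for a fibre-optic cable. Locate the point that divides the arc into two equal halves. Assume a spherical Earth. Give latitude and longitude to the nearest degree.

≈ (7°N, 40°E)

From cos δ = sin φ₁ sin φ₂ + cos φ₁ cos φ₂ cos Δλ, the central angle is δ ≈ 2.627 rad (150.5°).
Interpolate at f = 1/2 with slerp weights a = sin((1−f)δ)/sin δ ≈ 1.964, b = sin(fδ)/sin δ ≈ 1.964.
p = a·p₁ + b·p₂ ≈ (0.763, 0.635, 0.122); φ = arcsin(p_z) ≈ 7.01°, λ = atan2(p_y, p_x) ≈ 39.79°.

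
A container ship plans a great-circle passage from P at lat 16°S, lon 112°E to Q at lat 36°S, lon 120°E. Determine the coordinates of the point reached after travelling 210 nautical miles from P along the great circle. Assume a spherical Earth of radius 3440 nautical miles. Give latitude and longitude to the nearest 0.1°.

≈ lat 19.3°S, lon 113.2°E

Convert each endpoint to a unit vector on the sphere (x = cos φ cos λ, y = cos φ sin λ, z = sin φ).
The central angle between the endpoints is δ = arccos(p₁·p₂) ≈ 0.371 rad (21.2°). The total great-circle distance is δ·R ≈ 0.371 × 3440 ≈ 1275 nmi, so the target fraction is f = 210/1275 ≈ 0.165.
Interpolate at f ≈ 0.165 with slerp weights a = sin((1−f)δ)/sin δ ≈ 0.841, b = sin(fδ)/sin δ ≈ 0.168.
p = a·p₁ + b·p₂ ≈ (-0.371, 0.868, -0.331); φ = arcsin(p_z) ≈ -19.32°, λ = atan2(p_y, p_x) ≈ 113.15°.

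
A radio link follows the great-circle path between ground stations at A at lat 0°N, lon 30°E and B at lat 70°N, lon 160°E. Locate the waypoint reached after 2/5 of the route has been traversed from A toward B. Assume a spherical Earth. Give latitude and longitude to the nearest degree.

Write both endpoints as unit vectors p₁, p₂ with components (cos φ cos λ, cos φ sin λ, sin φ).
The central angle between the endpoints is δ = arccos(p₁·p₂) ≈ 1.792 rad (102.7°).
Interpolate at f = 2/5 with slerp weights a = sin((1−f)δ)/sin δ ≈ 0.902, b = sin(fδ)/sin δ ≈ 0.674.
p = a·p₁ + b·p₂ ≈ (0.565, 0.530, 0.633); φ = arcsin(p_z) ≈ 39.27°, λ = atan2(p_y, p_x) ≈ 43.18°.

≈ lat 39°N, lon 43°E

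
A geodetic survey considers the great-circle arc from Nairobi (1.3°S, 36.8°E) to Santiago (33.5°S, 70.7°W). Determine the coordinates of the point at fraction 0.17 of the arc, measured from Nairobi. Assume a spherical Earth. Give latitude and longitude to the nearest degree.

≈ 11°S, 22°E

The haversine formula gives a central angle δ ≈ 1.811 rad (103.8°) between the endpoints.
Interpolate at f = 0.17 with slerp weights a = sin((1−f)δ)/sin δ ≈ 1.027, b = sin(fδ)/sin δ ≈ 0.312.
p = a·p₁ + b·p₂ ≈ (0.908, 0.370, -0.196); φ = arcsin(p_z) ≈ -11.28°, λ = atan2(p_y, p_x) ≈ 22.14°.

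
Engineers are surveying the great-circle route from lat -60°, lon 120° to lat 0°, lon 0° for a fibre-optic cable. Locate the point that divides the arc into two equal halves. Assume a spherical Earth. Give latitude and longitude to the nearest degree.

Write both endpoints as unit vectors p₁, p₂ with components (cos φ cos λ, cos φ sin λ, sin φ).
The central angle between the endpoints is δ = arccos(p₁·p₂) ≈ 1.823 rad (104.5°).
Interpolate at f = 1/2 with slerp weights a = sin((1−f)δ)/sin δ ≈ 0.816, b = sin(fδ)/sin δ ≈ 0.816.
p = a·p₁ + b·p₂ ≈ (0.612, 0.354, -0.707); φ = arcsin(p_z) ≈ -45.00°, λ = atan2(p_y, p_x) ≈ 30.00°.

≈ lat -45°, lon 30°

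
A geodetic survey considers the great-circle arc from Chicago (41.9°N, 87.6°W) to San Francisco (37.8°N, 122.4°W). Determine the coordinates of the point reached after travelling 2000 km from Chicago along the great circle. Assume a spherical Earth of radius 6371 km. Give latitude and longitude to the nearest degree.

≈ (40°N, 111°W)

The haversine formula gives a central angle δ ≈ 0.468 rad (26.8°) between the endpoints. The total great-circle distance is δ·R ≈ 0.468 × 6371 ≈ 2985 km, so the target fraction is f = 2000/2985 ≈ 0.670.
Interpolate at f ≈ 0.670 with slerp weights a = sin((1−f)δ)/sin δ ≈ 0.341, b = sin(fδ)/sin δ ≈ 0.684.
p = a·p₁ + b·p₂ ≈ (-0.279, -0.710, 0.647); φ = arcsin(p_z) ≈ 40.30°, λ = atan2(p_y, p_x) ≈ -111.45°.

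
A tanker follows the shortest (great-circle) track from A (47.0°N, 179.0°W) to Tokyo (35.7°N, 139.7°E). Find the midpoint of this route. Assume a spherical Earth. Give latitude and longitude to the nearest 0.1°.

≈ (43.2°N, 158.5°E)

Convert each endpoint to a unit vector on the sphere (x = cos φ cos λ, y = cos φ sin λ, z = sin φ).
The central angle between the endpoints is δ = arccos(p₁·p₂) ≈ 0.568 rad (32.6°).
Interpolate at f = 1/2 with slerp weights a = sin((1−f)δ)/sin δ ≈ 0.521, b = sin(fδ)/sin δ ≈ 0.521.
p = a·p₁ + b·p₂ ≈ (-0.678, 0.267, 0.685); φ = arcsin(p_z) ≈ 43.23°, λ = atan2(p_y, p_x) ≈ 158.47°.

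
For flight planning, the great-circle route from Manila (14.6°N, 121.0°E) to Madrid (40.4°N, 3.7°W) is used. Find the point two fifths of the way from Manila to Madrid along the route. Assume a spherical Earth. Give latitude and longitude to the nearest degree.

Write both endpoints as unit vectors p₁, p₂ with components (cos φ cos λ, cos φ sin λ, sin φ).
The central angle between the endpoints is δ = arccos(p₁·p₂) ≈ 1.830 rad (104.8°).
Interpolate at f = 2/5 with slerp weights a = sin((1−f)δ)/sin δ ≈ 0.921, b = sin(fδ)/sin δ ≈ 0.691.
p = a·p₁ + b·p₂ ≈ (0.066, 0.730, 0.680); φ = arcsin(p_z) ≈ 42.86°, λ = atan2(p_y, p_x) ≈ 84.80°.

≈ (43°N, 85°E)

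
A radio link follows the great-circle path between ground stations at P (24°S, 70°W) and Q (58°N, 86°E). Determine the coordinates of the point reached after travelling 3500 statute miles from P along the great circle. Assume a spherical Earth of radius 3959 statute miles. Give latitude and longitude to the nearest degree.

From cos δ = sin φ₁ sin φ₂ + cos φ₁ cos φ₂ cos Δλ, the central angle is δ ≈ 2.477 rad (141.9°). The total great-circle distance is δ·R ≈ 2.477 × 3959 ≈ 9807 mi, so the target fraction is f = 3500/9807 ≈ 0.357.
Interpolate at f ≈ 0.357 with slerp weights a = sin((1−f)δ)/sin δ ≈ 1.621, b = sin(fδ)/sin δ ≈ 1.254.
p = a·p₁ + b·p₂ ≈ (0.553, -0.729, 0.404); φ = arcsin(p_z) ≈ 23.83°, λ = atan2(p_y, p_x) ≈ -52.81°.

≈ (24°N, 53°W)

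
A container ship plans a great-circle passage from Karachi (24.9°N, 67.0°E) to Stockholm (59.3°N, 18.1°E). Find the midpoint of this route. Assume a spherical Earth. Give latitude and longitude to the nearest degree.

From cos δ = sin φ₁ sin φ₂ + cos φ₁ cos φ₂ cos Δλ, the central angle is δ ≈ 0.841 rad (48.2°).
Interpolate at f = 1/2 with slerp weights a = sin((1−f)δ)/sin δ ≈ 0.548, b = sin(fδ)/sin δ ≈ 0.548.
p = a·p₁ + b·p₂ ≈ (0.460, 0.544, 0.702); φ = arcsin(p_z) ≈ 44.56°, λ = atan2(p_y, p_x) ≈ 49.80°.

≈ (45°N, 50°E)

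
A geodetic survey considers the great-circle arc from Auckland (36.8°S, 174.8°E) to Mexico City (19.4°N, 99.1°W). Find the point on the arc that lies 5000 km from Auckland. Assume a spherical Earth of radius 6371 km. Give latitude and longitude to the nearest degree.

≈ 14°S, 141°W

Convert each endpoint to a unit vector on the sphere (x = cos φ cos λ, y = cos φ sin λ, z = sin φ).
The central angle between the endpoints is δ = arccos(p₁·p₂) ≈ 1.719 rad (98.5°). The total great-circle distance is δ·R ≈ 1.719 × 6371 ≈ 10951 km, so the target fraction is f = 5000/10951 ≈ 0.457.
Interpolate at f ≈ 0.457 with slerp weights a = sin((1−f)δ)/sin δ ≈ 0.813, b = sin(fδ)/sin δ ≈ 0.715.
p = a·p₁ + b·p₂ ≈ (-0.755, -0.606, -0.250); φ = arcsin(p_z) ≈ -14.46°, λ = atan2(p_y, p_x) ≈ -141.22°.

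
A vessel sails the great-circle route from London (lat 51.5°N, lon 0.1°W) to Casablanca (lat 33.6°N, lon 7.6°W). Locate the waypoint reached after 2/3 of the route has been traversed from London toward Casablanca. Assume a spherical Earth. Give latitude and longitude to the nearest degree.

≈ lat 40°N, lon 6°W

Convert each endpoint to a unit vector on the sphere (x = cos φ cos λ, y = cos φ sin λ, z = sin φ).
The central angle between the endpoints is δ = arccos(p₁·p₂) ≈ 0.327 rad (18.7°).
Interpolate at f = 2/3 with slerp weights a = sin((1−f)δ)/sin δ ≈ 0.339, b = sin(fδ)/sin δ ≈ 0.673.
p = a·p₁ + b·p₂ ≈ (0.767, -0.075, 0.638); φ = arcsin(p_z) ≈ 39.62°, λ = atan2(p_y, p_x) ≈ -5.55°.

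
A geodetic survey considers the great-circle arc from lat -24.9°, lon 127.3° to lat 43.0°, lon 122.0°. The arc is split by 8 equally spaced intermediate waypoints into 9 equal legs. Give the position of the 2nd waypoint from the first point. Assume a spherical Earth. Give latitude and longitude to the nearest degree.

≈ lat -10°, lon 126°

From cos δ = sin φ₁ sin φ₂ + cos φ₁ cos φ₂ cos Δλ, the central angle is δ ≈ 1.188 rad (68.1°).
Interpolate at f = 2/9 with slerp weights a = sin((1−f)δ)/sin δ ≈ 0.860, b = sin(fδ)/sin δ ≈ 0.281.
p = a·p₁ + b·p₂ ≈ (-0.582, 0.795, -0.170); φ = arcsin(p_z) ≈ -9.81°, λ = atan2(p_y, p_x) ≈ 126.19°.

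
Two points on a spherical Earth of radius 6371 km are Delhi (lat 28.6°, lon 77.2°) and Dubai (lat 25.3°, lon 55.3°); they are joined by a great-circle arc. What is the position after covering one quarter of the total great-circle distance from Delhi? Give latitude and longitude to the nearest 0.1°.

≈ lat 28.1°, lon 71.6°

The haversine formula gives a central angle δ ≈ 0.345 rad (19.8°) between the endpoints.
Interpolate at f = 1/4 with slerp weights a = sin((1−f)δ)/sin δ ≈ 0.757, b = sin(fδ)/sin δ ≈ 0.255.
p = a·p₁ + b·p₂ ≈ (0.278, 0.837, 0.471); φ = arcsin(p_z) ≈ 28.10°, λ = atan2(p_y, p_x) ≈ 71.61°.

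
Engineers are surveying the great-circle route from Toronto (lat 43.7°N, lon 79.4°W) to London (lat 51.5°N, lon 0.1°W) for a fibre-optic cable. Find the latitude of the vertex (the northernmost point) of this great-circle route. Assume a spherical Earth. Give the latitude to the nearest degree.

≈ 56°N

The great circle lies in the plane with unit normal n̂ = (p₁ × p₂)/|p₁ × p₂|.
Here n̂_z ≈ +0.566; the vertex latitude is φ_max = arccos|n̂_z| ≈ 55.5°.
Check via Clairaut: cos φ_max = |cos φ₁| · sin C = cos(43.7°)·sin(51.5°) ≈ 0.566, again giving ≈ 55.5°.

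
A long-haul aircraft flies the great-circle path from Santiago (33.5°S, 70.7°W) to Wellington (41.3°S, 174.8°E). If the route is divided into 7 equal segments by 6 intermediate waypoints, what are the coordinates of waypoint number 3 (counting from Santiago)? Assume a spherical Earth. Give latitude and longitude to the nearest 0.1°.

≈ 53.4°S, 113.3°W

The haversine formula gives a central angle δ ≈ 1.466 rad (84.0°) between the endpoints.
Interpolate at f = 3/7 with slerp weights a = sin((1−f)δ)/sin δ ≈ 0.747, b = sin(fδ)/sin δ ≈ 0.591.
p = a·p₁ + b·p₂ ≈ (-0.236, -0.548, -0.803); φ = arcsin(p_z) ≈ -53.37°, λ = atan2(p_y, p_x) ≈ -113.33°.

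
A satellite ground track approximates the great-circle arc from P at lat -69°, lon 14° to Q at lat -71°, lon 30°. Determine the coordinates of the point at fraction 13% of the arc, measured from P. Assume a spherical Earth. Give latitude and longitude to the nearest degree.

≈ lat -69°, lon 16°

Write both endpoints as unit vectors p₁, p₂ with components (cos φ cos λ, cos φ sin λ, sin φ).
The central angle between the endpoints is δ = arccos(p₁·p₂) ≈ 0.101 rad (5.8°).
Interpolate at f = 0.13 with slerp weights a = sin((1−f)δ)/sin δ ≈ 0.870, b = sin(fδ)/sin δ ≈ 0.130.
p = a·p₁ + b·p₂ ≈ (0.339, 0.097, -0.936); φ = arcsin(p_z) ≈ -69.34°, λ = atan2(p_y, p_x) ≈ 15.90°.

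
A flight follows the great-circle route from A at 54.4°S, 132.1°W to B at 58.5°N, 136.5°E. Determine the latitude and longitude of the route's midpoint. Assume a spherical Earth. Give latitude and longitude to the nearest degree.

≈ 3°N, 175°W

Write both endpoints as unit vectors p₁, p₂ with components (cos φ cos λ, cos φ sin λ, sin φ).
The central angle between the endpoints is δ = arccos(p₁·p₂) ≈ 2.347 rad (134.5°).
Interpolate at f = 1/2 with slerp weights a = sin((1−f)δ)/sin δ ≈ 1.293, b = sin(fδ)/sin δ ≈ 1.293.
p = a·p₁ + b·p₂ ≈ (-0.994, -0.093, 0.051); φ = arcsin(p_z) ≈ 2.93°, λ = atan2(p_y, p_x) ≈ -174.63°.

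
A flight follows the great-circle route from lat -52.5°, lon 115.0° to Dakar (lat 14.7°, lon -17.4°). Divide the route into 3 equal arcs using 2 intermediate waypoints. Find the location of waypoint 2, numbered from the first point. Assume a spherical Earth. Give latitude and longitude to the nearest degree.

≈ lat -21°, lon 6°

Convert each endpoint to a unit vector on the sphere (x = cos φ cos λ, y = cos φ sin λ, z = sin φ).
The central angle between the endpoints is δ = arccos(p₁·p₂) ≈ 2.212 rad (126.8°).
Interpolate at f = 2/3 with slerp weights a = sin((1−f)δ)/sin δ ≈ 0.839, b = sin(fδ)/sin δ ≈ 1.242.
p = a·p₁ + b·p₂ ≈ (0.931, 0.104, -0.351); φ = arcsin(p_z) ≈ -20.52°, λ = atan2(p_y, p_x) ≈ 6.35°.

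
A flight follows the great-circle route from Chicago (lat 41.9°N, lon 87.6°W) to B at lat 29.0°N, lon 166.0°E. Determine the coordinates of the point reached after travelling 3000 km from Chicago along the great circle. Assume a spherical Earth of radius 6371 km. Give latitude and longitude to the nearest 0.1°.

The haversine formula gives a central angle δ ≈ 1.430 rad (82.0°) between the endpoints. The total great-circle distance is δ·R ≈ 1.430 × 6371 ≈ 9113 km, so the target fraction is f = 3000/9113 ≈ 0.329.
Interpolate at f ≈ 0.329 with slerp weights a = sin((1−f)δ)/sin δ ≈ 0.827, b = sin(fδ)/sin δ ≈ 0.458.
p = a·p₁ + b·p₂ ≈ (-0.363, -0.518, 0.774); φ = arcsin(p_z) ≈ 50.76°, λ = atan2(p_y, p_x) ≈ -125.02°.

≈ lat 50.8°N, lon 125.0°W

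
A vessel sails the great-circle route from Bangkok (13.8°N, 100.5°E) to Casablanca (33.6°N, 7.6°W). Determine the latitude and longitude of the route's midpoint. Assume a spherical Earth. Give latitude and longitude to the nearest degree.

≈ (37°N, 52°E)

From cos δ = sin φ₁ sin φ₂ + cos φ₁ cos φ₂ cos Δλ, the central angle is δ ≈ 1.690 rad (96.9°).
Interpolate at f = 1/2 with slerp weights a = sin((1−f)δ)/sin δ ≈ 0.753, b = sin(fδ)/sin δ ≈ 0.753.
p = a·p₁ + b·p₂ ≈ (0.489, 0.636, 0.597); φ = arcsin(p_z) ≈ 36.63°, λ = atan2(p_y, p_x) ≈ 52.48°.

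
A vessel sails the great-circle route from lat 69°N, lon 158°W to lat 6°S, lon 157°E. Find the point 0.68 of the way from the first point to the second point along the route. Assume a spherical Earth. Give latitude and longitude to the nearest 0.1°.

The haversine formula gives a central angle δ ≈ 1.416 rad (81.1°) between the endpoints.
Interpolate at f = 0.68 with slerp weights a = sin((1−f)δ)/sin δ ≈ 0.443, b = sin(fδ)/sin δ ≈ 0.831.
p = a·p₁ + b·p₂ ≈ (-0.908, 0.263, 0.327); φ = arcsin(p_z) ≈ 19.07°, λ = atan2(p_y, p_x) ≈ 163.82°.

≈ lat 19.1°N, lon 163.8°E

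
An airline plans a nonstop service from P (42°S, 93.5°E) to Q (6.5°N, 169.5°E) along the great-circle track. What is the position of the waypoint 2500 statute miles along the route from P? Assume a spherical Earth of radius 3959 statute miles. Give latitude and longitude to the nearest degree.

The haversine formula gives a central angle δ ≈ 1.468 rad (84.1°) between the endpoints. The total great-circle distance is δ·R ≈ 1.468 × 3959 ≈ 5811 mi, so the target fraction is f = 2500/5811 ≈ 0.430.
Interpolate at f ≈ 0.430 with slerp weights a = sin((1−f)δ)/sin δ ≈ 0.746, b = sin(fδ)/sin δ ≈ 0.593.
p = a·p₁ + b·p₂ ≈ (-0.614, 0.661, -0.432); φ = arcsin(p_z) ≈ -25.60°, λ = atan2(p_y, p_x) ≈ 132.88°.

≈ (26°S, 133°E)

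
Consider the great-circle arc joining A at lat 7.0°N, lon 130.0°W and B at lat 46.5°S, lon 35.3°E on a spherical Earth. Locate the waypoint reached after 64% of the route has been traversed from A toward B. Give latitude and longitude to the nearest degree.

≈ lat 73°S, lon 68°W

Write both endpoints as unit vectors p₁, p₂ with components (cos φ cos λ, cos φ sin λ, sin φ).
The central angle between the endpoints is δ = arccos(p₁·p₂) ≈ 2.418 rad (138.5°).
Interpolate at f = 0.64 with slerp weights a = sin((1−f)δ)/sin δ ≈ 1.154, b = sin(fδ)/sin δ ≈ 1.510.
p = a·p₁ + b·p₂ ≈ (0.111, -0.277, -0.954); φ = arcsin(p_z) ≈ -72.61°, λ = atan2(p_y, p_x) ≈ -68.10°.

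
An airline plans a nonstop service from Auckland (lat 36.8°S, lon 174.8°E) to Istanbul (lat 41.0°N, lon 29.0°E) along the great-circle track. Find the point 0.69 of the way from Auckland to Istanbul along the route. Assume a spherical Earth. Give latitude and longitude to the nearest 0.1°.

≈ lat 24.9°N, lon 83.3°E

From cos δ = sin φ₁ sin φ₂ + cos φ₁ cos φ₂ cos Δλ, the central angle is δ ≈ 2.674 rad (153.2°).
Interpolate at f = 0.69 with slerp weights a = sin((1−f)δ)/sin δ ≈ 1.637, b = sin(fδ)/sin δ ≈ 2.137.
p = a·p₁ + b·p₂ ≈ (0.105, 0.901, 0.421); φ = arcsin(p_z) ≈ 24.93°, λ = atan2(p_y, p_x) ≈ 83.33°.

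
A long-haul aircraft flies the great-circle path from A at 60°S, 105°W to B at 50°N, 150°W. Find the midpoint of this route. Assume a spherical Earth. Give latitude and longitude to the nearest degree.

≈ 5°S, 130°W

The haversine formula gives a central angle δ ≈ 2.022 rad (115.9°) between the endpoints.
Interpolate at f = 1/2 with slerp weights a = sin((1−f)δ)/sin δ ≈ 0.942, b = sin(fδ)/sin δ ≈ 0.942.
p = a·p₁ + b·p₂ ≈ (-0.646, -0.757, -0.094); φ = arcsin(p_z) ≈ -5.40°, λ = atan2(p_y, p_x) ≈ -130.46°.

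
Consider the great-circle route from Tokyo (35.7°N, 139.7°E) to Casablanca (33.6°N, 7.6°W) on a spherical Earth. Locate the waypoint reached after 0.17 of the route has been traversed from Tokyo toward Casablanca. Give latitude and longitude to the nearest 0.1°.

Convert each endpoint to a unit vector on the sphere (x = cos φ cos λ, y = cos φ sin λ, z = sin φ).
The central angle between the endpoints is δ = arccos(p₁·p₂) ≈ 1.820 rad (104.3°).
Interpolate at f = 0.17 with slerp weights a = sin((1−f)δ)/sin δ ≈ 1.030, b = sin(fδ)/sin δ ≈ 0.314.
p = a·p₁ + b·p₂ ≈ (-0.379, 0.506, 0.775); φ = arcsin(p_z) ≈ 50.79°, λ = atan2(p_y, p_x) ≈ 126.78°.

≈ (50.8°N, 126.8°E)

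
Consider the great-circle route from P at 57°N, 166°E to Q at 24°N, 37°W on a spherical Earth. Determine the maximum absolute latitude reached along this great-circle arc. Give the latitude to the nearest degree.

The great circle lies in the plane with unit normal n̂ = (p₁ × p₂)/|p₁ × p₂|.
Here n̂_z ≈ +0.196; the vertex latitude is φ_max = arccos|n̂_z| ≈ 78.7°.
Check via Clairaut: cos φ_max = |cos φ₁| · sin C = cos(57.0°)·sin(21.1°) ≈ 0.196, again giving ≈ 78.7°.

≈ 79°N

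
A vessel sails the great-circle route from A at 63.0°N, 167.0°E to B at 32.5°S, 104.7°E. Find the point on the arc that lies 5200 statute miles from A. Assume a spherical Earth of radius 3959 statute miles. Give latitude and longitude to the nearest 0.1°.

The haversine formula gives a central angle δ ≈ 1.876 rad (107.5°) between the endpoints. The total great-circle distance is δ·R ≈ 1.876 × 3959 ≈ 7428 mi, so the target fraction is f = 5200/7428 ≈ 0.700.
Interpolate at f ≈ 0.700 with slerp weights a = sin((1−f)δ)/sin δ ≈ 0.559, b = sin(fδ)/sin δ ≈ 1.014.
p = a·p₁ + b·p₂ ≈ (-0.465, 0.884, -0.046); φ = arcsin(p_z) ≈ -2.66°, λ = atan2(p_y, p_x) ≈ 117.71°.

≈ 2.7°S, 117.7°E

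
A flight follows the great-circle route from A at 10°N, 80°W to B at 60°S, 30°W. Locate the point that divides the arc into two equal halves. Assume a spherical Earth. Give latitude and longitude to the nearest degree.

≈ 27°S, 64°W

Write both endpoints as unit vectors p₁, p₂ with components (cos φ cos λ, cos φ sin λ, sin φ).
The central angle between the endpoints is δ = arccos(p₁·p₂) ≈ 1.404 rad (80.4°).
Interpolate at f = 1/2 with slerp weights a = sin((1−f)δ)/sin δ ≈ 0.655, b = sin(fδ)/sin δ ≈ 0.655.
p = a·p₁ + b·p₂ ≈ (0.396, -0.799, -0.453); φ = arcsin(p_z) ≈ -26.96°, λ = atan2(p_y, p_x) ≈ -63.66°.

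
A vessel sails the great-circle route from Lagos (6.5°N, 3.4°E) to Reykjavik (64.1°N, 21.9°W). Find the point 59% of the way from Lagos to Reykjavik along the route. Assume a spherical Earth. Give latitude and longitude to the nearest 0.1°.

≈ 41.1°N, 6.2°W

Convert each endpoint to a unit vector on the sphere (x = cos φ cos λ, y = cos φ sin λ, z = sin φ).
The central angle between the endpoints is δ = arccos(p₁·p₂) ≈ 1.054 rad (60.4°).
Interpolate at f = 0.59 with slerp weights a = sin((1−f)δ)/sin δ ≈ 0.482, b = sin(fδ)/sin δ ≈ 0.670.
p = a·p₁ + b·p₂ ≈ (0.749, -0.081, 0.657); φ = arcsin(p_z) ≈ 41.09°, λ = atan2(p_y, p_x) ≈ -6.15°.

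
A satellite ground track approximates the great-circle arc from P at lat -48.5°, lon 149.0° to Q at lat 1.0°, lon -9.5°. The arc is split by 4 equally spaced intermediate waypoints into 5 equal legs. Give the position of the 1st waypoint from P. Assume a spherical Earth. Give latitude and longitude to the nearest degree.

From cos δ = sin φ₁ sin φ₂ + cos φ₁ cos φ₂ cos Δλ, the central angle is δ ≈ 2.252 rad (129.0°).
Interpolate at f = 1/5 with slerp weights a = sin((1−f)δ)/sin δ ≈ 1.253, b = sin(fδ)/sin δ ≈ 0.560.
p = a·p₁ + b·p₂ ≈ (-0.159, 0.335, -0.929); φ = arcsin(p_z) ≈ -68.22°, λ = atan2(p_y, p_x) ≈ 115.41°.

≈ lat -68°, lon 115°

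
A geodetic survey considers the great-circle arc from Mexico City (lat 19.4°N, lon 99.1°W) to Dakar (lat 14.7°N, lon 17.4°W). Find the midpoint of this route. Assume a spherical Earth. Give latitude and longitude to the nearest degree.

≈ lat 22°N, lon 58°W

From cos δ = sin φ₁ sin φ₂ + cos φ₁ cos φ₂ cos Δλ, the central angle is δ ≈ 1.353 rad (77.5°).
Interpolate at f = 1/2 with slerp weights a = sin((1−f)δ)/sin δ ≈ 0.641, b = sin(fδ)/sin δ ≈ 0.641.
p = a·p₁ + b·p₂ ≈ (0.496, -0.783, 0.376); φ = arcsin(p_z) ≈ 22.07°, λ = atan2(p_y, p_x) ≈ -57.63°.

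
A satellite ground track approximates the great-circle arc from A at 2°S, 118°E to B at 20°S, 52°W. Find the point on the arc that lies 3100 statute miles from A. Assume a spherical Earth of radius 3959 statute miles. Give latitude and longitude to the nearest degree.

Write both endpoints as unit vectors p₁, p₂ with components (cos φ cos λ, cos φ sin λ, sin φ).
The central angle between the endpoints is δ = arccos(p₁·p₂) ≈ 2.721 rad (155.9°). The total great-circle distance is δ·R ≈ 2.721 × 3959 ≈ 10773 mi, so the target fraction is f = 3100/10773 ≈ 0.288.
Interpolate at f ≈ 0.288 with slerp weights a = sin((1−f)δ)/sin δ ≈ 2.287, b = sin(fδ)/sin δ ≈ 1.728.
p = a·p₁ + b·p₂ ≈ (-0.073, 0.738, -0.671); φ = arcsin(p_z) ≈ -42.14°, λ = atan2(p_y, p_x) ≈ 95.65°.

≈ 42°S, 96°E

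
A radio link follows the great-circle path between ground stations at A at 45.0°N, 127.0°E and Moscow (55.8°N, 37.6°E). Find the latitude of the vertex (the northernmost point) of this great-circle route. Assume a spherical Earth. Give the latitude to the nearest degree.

≈ 61°N

The great circle lies in the plane with unit normal n̂ = (p₁ × p₂)/|p₁ × p₂|.
Here n̂_z ≈ -0.492; the vertex latitude is φ_max = arccos|n̂_z| ≈ 60.5°.
Check via Clairaut: cos φ_max = |cos φ₁| · sin C = cos(45.0°)·sin(44.1°) ≈ 0.492, again giving ≈ 60.5°.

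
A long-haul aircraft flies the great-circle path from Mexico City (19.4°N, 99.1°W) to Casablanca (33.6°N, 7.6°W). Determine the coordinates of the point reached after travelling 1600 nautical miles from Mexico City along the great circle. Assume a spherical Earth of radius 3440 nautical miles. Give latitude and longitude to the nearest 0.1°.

≈ 31.6°N, 72.7°W

Convert each endpoint to a unit vector on the sphere (x = cos φ cos λ, y = cos φ sin λ, z = sin φ).
The central angle between the endpoints is δ = arccos(p₁·p₂) ≈ 1.407 rad (80.6°). The total great-circle distance is δ·R ≈ 1.407 × 3440 ≈ 4839 nmi, so the target fraction is f = 1600/4839 ≈ 0.331.
Interpolate at f ≈ 0.331 with slerp weights a = sin((1−f)δ)/sin δ ≈ 0.820, b = sin(fδ)/sin δ ≈ 0.455.
p = a·p₁ + b·p₂ ≈ (0.253, -0.813, 0.524); φ = arcsin(p_z) ≈ 31.59°, λ = atan2(p_y, p_x) ≈ -72.72°.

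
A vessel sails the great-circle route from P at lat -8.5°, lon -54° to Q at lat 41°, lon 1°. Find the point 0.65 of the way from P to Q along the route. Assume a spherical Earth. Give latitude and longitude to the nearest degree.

≈ lat 26°, lon -22°

Convert each endpoint to a unit vector on the sphere (x = cos φ cos λ, y = cos φ sin λ, z = sin φ).
The central angle between the endpoints is δ = arccos(p₁·p₂) ≈ 1.233 rad (70.7°).
Interpolate at f = 0.65 with slerp weights a = sin((1−f)δ)/sin δ ≈ 0.443, b = sin(fδ)/sin δ ≈ 0.761.
p = a·p₁ + b·p₂ ≈ (0.832, -0.345, 0.434); φ = arcsin(p_z) ≈ 25.72°, λ = atan2(p_y, p_x) ≈ -22.50°.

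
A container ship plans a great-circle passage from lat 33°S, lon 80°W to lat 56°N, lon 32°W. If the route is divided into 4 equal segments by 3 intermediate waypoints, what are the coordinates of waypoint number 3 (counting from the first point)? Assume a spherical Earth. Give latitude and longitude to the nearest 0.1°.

Write both endpoints as unit vectors p₁, p₂ with components (cos φ cos λ, cos φ sin λ, sin φ).
The central angle between the endpoints is δ = arccos(p₁·p₂) ≈ 1.709 rad (97.9°).
Interpolate at f = 3/4 with slerp weights a = sin((1−f)δ)/sin δ ≈ 0.418, b = sin(fδ)/sin δ ≈ 0.968.
p = a·p₁ + b·p₂ ≈ (0.520, -0.632, 0.574); φ = arcsin(p_z) ≈ 35.06°, λ = atan2(p_y, p_x) ≈ -50.57°.

≈ lat 35.1°N, lon 50.6°W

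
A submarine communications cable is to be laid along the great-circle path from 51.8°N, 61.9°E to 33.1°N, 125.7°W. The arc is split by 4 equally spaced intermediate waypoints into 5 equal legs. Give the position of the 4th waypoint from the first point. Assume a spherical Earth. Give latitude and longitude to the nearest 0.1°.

Write both endpoints as unit vectors p₁, p₂ with components (cos φ cos λ, cos φ sin λ, sin φ).
The central angle between the endpoints is δ = arccos(p₁·p₂) ≈ 1.655 rad (94.8°).
Interpolate at f = 4/5 with slerp weights a = sin((1−f)δ)/sin δ ≈ 0.326, b = sin(fδ)/sin δ ≈ 0.973.
p = a·p₁ + b·p₂ ≈ (-0.381, -0.484, 0.788); φ = arcsin(p_z) ≈ 51.98°, λ = atan2(p_y, p_x) ≈ -128.18°.

≈ 52.0°N, 128.2°W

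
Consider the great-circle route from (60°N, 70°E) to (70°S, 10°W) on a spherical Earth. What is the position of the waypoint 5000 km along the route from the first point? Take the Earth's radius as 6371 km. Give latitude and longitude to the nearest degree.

Write both endpoints as unit vectors p₁, p₂ with components (cos φ cos λ, cos φ sin λ, sin φ).
The central angle between the endpoints is δ = arccos(p₁·p₂) ≈ 2.472 rad (141.6°). The total great-circle distance is δ·R ≈ 2.472 × 6371 ≈ 15749 km, so the target fraction is f = 5000/15749 ≈ 0.317.
Interpolate at f ≈ 0.317 with slerp weights a = sin((1−f)δ)/sin δ ≈ 1.600, b = sin(fδ)/sin δ ≈ 1.139.
p = a·p₁ + b·p₂ ≈ (0.657, 0.684, 0.316); φ = arcsin(p_z) ≈ 18.42°, λ = atan2(p_y, p_x) ≈ 46.16°.

≈ (18°N, 46°E)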